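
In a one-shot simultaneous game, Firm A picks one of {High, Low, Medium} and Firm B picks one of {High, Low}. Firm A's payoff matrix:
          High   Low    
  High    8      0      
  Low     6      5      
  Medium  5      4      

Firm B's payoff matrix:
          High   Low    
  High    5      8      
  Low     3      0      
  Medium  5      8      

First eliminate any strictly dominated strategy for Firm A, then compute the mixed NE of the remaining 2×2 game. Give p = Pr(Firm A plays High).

p = 1/2

Firm A's strategy Medium is strictly dominated by Low: 6 > 5 and 5 > 4. Eliminate Medium.
In a mixed equilibrium Firm B is indifferent between High and Low; this condition fixes p.
  Firm B's payoff from High: p·5 + (1−p)·3 = 2p + 3
  Firm B's payoff from Low: p·8 + (1−p)·0 = 8p
  2p + 3 = 8p  ⇒  -6p = -3  ⇒  p = 1/2.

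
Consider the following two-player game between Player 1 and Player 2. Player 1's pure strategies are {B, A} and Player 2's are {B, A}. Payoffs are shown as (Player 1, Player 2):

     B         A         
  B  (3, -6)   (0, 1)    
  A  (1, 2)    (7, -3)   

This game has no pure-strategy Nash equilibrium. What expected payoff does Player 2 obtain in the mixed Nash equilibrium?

For Player 2 to be willing to mix, Player 2 must be indifferent between B and A, which pins down Player 1's mix.
  Player 2's payoff to B: p·(-6) + (1−p)·2 = -8p + 2
  Player 2's payoff to A: p·1 + (1−p)·(-3) = 4p - 3
  -8p + 2 = 4p - 3  ⇒  -12p = -5  ⇒  p = 5/12.
At equilibrium Player 2 is indifferent across columns, so Player 2's payoff equals the payoff from B: (5/12)·(-6) + (7/12)·2 = -4/3.

-4/3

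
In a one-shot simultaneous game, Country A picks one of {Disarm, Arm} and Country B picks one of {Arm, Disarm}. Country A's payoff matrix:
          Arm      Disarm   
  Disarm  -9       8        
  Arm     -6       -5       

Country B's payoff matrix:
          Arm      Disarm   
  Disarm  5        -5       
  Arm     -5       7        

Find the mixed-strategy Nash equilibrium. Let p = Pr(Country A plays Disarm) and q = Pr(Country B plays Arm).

For Country B to be willing to mix, Country B must be indifferent between Arm and Disarm, which pins down Country A's mix.
  Country B's payoff to Arm: p·5 + (1−p)·(-5) = 10p - 5
  Country B's payoff to Disarm: p·(-5) + (1−p)·7 = -12p + 7
  10p - 5 = -12p + 7  ⇒  22p = 12  ⇒  p = 6/11.
Set Country A's expected payoff from Disarm equal to that from Arm:
  Country A's payoff to Disarm: q·(-9) + (1−q)·8 = -17q + 8
  Country A's payoff to Arm: q·(-6) + (1−q)·(-5) = -q - 5
  -17q + 8 = -q - 5  ⇒  -16q = -13  ⇒  q = 13/16.

p = 6/11, q = 13/16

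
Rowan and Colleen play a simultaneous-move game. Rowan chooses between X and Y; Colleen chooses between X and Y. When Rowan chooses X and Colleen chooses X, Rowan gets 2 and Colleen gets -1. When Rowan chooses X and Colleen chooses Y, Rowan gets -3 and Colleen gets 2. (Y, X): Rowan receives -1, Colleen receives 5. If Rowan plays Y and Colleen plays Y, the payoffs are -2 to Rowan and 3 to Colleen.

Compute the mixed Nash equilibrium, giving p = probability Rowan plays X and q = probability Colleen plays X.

Colleen's indifference between X and Y determines Rowan's mixing probability p:
  Colleen's payoff to X: p·(-1) + (1−p)·5 = -6p + 5
  Colleen's payoff to Y: p·2 + (1−p)·3 = -p + 3
  -6p + 5 = -p + 3  ⇒  -5p = -2  ⇒  p = 2/5.
Set Rowan's expected payoff from X equal to that from Y:
  Rowan's payoff to X: q·2 + (1−q)·(-3) = 5q - 3
  Rowan's payoff to Y: q·(-1) + (1−q)·(-2) = q - 2
  5q - 3 = q - 2  ⇒  4q = 1  ⇒  q = 1/4.

p = 2/5, q = 1/4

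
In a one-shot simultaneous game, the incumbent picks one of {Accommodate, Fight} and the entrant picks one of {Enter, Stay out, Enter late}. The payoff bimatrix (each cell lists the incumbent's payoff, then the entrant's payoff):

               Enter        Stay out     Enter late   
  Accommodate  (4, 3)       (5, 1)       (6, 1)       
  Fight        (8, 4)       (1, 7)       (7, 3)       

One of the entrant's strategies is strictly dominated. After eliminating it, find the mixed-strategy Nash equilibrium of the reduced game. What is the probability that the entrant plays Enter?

The entrant's strategy Enter late is strictly dominated by Enter: 3 > 1 and 4 > 3. Eliminate Enter late.
The incumbent's indifference between Accommodate and Fight determines the entrant's mixing probability q:
  the incumbent's payoff to Accommodate: q·4 + (1−q)·5 = -q + 5
  the incumbent's payoff to Fight: q·8 + (1−q)·1 = 7q + 1
  -q + 5 = 7q + 1  ⇒  -8q = -4  ⇒  q = 1/2.

q = 1/2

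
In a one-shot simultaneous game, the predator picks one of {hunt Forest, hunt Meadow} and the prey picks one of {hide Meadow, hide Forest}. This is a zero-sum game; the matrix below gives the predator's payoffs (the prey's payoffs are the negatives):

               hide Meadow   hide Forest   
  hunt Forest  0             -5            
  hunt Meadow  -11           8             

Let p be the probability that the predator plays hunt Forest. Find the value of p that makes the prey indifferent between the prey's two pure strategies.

The predator's mix must leave the prey indifferent between hide Meadow and hide Forest.
  the prey's payoff to hide Meadow: p·0 + (1−p)·11 = -11p + 11
  the prey's payoff to hide Forest: p·5 + (1−p)·(-8) = 13p - 8
  -11p + 11 = 13p - 8  ⇒  -24p = -19  ⇒  p = 19/24.

p = 19/24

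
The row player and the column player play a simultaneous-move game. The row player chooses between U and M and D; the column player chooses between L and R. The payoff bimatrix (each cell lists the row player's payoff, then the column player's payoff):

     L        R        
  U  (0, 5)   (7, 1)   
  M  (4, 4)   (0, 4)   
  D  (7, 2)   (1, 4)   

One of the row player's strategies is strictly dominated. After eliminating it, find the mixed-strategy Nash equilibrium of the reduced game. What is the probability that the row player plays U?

The row player's strategy M is strictly dominated by D: 7 > 4 and 1 > 0. Eliminate M.
For the column player to be willing to mix, the column player must be indifferent between L and R, which pins down the row player's mix.
  the column player's expected payoff from L: p·5 + (1−p)·2 = 3p + 2
  the column player's expected payoff from R: p·1 + (1−p)·4 = -3p + 4
  3p + 2 = -3p + 4  ⇒  6p = 2  ⇒  p = 1/3.

p = 1/3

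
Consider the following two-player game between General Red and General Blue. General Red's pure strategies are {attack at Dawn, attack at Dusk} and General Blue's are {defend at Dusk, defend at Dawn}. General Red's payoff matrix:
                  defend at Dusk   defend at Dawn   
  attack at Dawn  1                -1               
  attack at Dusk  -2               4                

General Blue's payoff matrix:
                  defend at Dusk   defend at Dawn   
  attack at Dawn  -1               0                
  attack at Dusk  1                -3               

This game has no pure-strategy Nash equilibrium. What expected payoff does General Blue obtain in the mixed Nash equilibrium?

-3/5

For General Blue to be willing to mix, General Blue must be indifferent between defend at Dusk and defend at Dawn, which pins down General Red's mix.
  General Blue's payoff to defend at Dusk: p·(-1) + (1−p)·1 = -2p + 1
  General Blue's payoff to defend at Dawn: p·0 + (1−p)·(-3) = 3p - 3
  -2p + 1 = 3p - 3  ⇒  -5p = -4  ⇒  p = 4/5.
At equilibrium General Blue is indifferent across columns, so General Blue's payoff equals the payoff from defend at Dusk: (4/5)·(-1) + (1/5)·1 = -3/5.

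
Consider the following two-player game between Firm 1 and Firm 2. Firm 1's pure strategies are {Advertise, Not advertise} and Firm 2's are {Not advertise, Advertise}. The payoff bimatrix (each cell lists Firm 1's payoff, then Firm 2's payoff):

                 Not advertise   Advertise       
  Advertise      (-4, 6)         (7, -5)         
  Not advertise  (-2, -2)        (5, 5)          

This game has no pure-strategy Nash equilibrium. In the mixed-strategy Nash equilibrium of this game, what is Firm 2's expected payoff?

10/9

In a mixed equilibrium Firm 2 is indifferent between Not advertise and Advertise; this condition fixes p.
  Firm 2's expected payoff from Not advertise: p·6 + (1−p)·(-2) = 8p - 2
  Firm 2's expected payoff from Advertise: p·(-5) + (1−p)·5 = -10p + 5
  8p - 2 = -10p + 5  ⇒  18p = 7  ⇒  p = 7/18.
At equilibrium Firm 2 is indifferent across columns, so Firm 2's payoff equals the payoff from Not advertise: (7/18)·6 + (11/18)·(-2) = 10/9.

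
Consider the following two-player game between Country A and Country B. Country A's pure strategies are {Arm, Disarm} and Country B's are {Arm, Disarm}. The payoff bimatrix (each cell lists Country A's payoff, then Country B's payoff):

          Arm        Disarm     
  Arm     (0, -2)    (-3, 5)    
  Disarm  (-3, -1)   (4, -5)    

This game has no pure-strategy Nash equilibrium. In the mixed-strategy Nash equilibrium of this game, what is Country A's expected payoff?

-9/10

Set Country A's expected payoff from Arm equal to that from Disarm:
  Country A's expected payoff from Arm: q·0 + (1−q)·(-3) = 3q - 3
  Country A's expected payoff from Disarm: q·(-3) + (1−q)·4 = -7q + 4
  3q - 3 = -7q + 4  ⇒  10q = 7  ⇒  q = 7/10.
At equilibrium Country A is indifferent across rows, so Country A's payoff equals the payoff from Arm: (7/10)·0 + (3/10)·(-3) = -9/10.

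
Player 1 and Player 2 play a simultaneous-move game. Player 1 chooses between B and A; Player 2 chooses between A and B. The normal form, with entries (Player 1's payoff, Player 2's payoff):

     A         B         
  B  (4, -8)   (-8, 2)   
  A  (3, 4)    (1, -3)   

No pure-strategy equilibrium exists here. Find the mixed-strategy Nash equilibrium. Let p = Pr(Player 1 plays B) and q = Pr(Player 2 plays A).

p = 7/17, q = 9/10

Player 2's indifference between A and B determines Player 1's mixing probability p:
  Player 2's payoff to A: p·(-8) + (1−p)·4 = -12p + 4
  Player 2's payoff to B: p·2 + (1−p)·(-3) = 5p - 3
  -12p + 4 = 5p - 3  ⇒  -17p = -7  ⇒  p = 7/17.
In a mixed equilibrium Player 1 is indifferent between B and A; this condition fixes q.
  Player 1's payoff to B: q·4 + (1−q)·(-8) = 12q - 8
  Player 1's payoff to A: q·3 + (1−q)·1 = 2q + 1
  12q - 8 = 2q + 1  ⇒  10q = 9  ⇒  q = 9/10.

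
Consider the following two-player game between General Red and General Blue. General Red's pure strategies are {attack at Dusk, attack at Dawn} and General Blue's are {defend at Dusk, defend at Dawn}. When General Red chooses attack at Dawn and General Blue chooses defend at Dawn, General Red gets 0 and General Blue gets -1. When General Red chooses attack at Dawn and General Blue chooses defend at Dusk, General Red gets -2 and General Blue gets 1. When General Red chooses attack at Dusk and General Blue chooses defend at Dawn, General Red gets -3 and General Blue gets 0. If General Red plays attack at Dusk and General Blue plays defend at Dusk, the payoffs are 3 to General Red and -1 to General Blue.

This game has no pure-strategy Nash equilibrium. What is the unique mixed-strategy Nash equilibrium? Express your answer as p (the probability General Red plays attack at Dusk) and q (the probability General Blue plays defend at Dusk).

General Blue's indifference between defend at Dusk and defend at Dawn determines General Red's mixing probability p:
  General Blue's payoff to defend at Dusk: p·(-1) + (1−p)·1 = -2p + 1
  General Blue's payoff to defend at Dawn: p·0 + (1−p)·(-1) = p - 1
  -2p + 1 = p - 1  ⇒  -3p = -2  ⇒  p = 2/3.
Set General Red's expected payoff from attack at Dusk equal to that from attack at Dawn:
  General Red's payoff from attack at Dusk: q·3 + (1−q)·(-3) = 6q - 3
  General Red's payoff from attack at Dawn: q·(-2) + (1−q)·0 = -2q
  6q - 3 = -2q  ⇒  8q = 3  ⇒  q = 3/8.

p = 2/3, q = 3/8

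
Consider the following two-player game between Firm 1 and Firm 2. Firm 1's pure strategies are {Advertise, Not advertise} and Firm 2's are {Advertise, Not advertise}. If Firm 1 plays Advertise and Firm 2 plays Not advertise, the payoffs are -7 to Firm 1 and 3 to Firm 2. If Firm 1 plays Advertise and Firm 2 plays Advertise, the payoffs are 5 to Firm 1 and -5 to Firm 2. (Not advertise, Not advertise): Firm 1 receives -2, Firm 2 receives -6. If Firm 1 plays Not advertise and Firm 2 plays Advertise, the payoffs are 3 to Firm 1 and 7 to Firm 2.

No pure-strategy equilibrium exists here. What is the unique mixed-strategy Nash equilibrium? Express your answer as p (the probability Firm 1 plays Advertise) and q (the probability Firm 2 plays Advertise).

Firm 1's mix must leave Firm 2 indifferent between Advertise and Not advertise.
  Firm 2's payoff from Advertise: p·(-5) + (1−p)·7 = -12p + 7
  Firm 2's payoff from Not advertise: p·3 + (1−p)·(-6) = 9p - 6
  -12p + 7 = 9p - 6  ⇒  -21p = -13  ⇒  p = 13/21.
Firm 2's mix must leave Firm 1 indifferent between Advertise and Not advertise.
  Firm 1's payoff from Advertise: q·5 + (1−q)·(-7) = 12q - 7
  Firm 1's payoff from Not advertise: q·3 + (1−q)·(-2) = 5q - 2
  12q - 7 = 5q - 2  ⇒  7q = 5  ⇒  q = 5/7.

p = 13/21, q = 5/7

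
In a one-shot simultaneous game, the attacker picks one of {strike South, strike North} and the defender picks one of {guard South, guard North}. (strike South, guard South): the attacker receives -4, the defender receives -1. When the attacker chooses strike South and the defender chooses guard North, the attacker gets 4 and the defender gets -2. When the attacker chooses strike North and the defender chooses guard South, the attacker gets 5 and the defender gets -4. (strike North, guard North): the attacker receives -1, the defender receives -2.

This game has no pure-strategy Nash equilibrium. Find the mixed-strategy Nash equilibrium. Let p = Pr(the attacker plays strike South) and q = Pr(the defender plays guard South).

The defender's indifference between guard South and guard North determines the attacker's mixing probability p:
  the defender's expected payoff from guard South: p·(-1) + (1−p)·(-4) = 3p - 4
  the defender's expected payoff from guard North: p·(-2) + (1−p)·(-2) = -2
  3p - 4 = -2  ⇒  3p = 2  ⇒  p = 2/3.
Set the attacker's expected payoff from strike South equal to that from strike North:
  the attacker's expected payoff from strike South: q·(-4) + (1−q)·4 = -8q + 4
  the attacker's expected payoff from strike North: q·5 + (1−q)·(-1) = 6q - 1
  -8q + 4 = 6q - 1  ⇒  -14q = -5  ⇒  q = 5/14.

p = 2/3, q = 5/14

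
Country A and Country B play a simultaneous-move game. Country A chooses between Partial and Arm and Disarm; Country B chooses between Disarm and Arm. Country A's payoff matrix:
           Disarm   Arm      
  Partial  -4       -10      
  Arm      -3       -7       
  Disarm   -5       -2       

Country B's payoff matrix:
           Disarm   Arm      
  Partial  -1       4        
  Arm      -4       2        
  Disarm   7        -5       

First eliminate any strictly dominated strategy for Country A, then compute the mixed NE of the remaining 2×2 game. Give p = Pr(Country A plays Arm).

Country A's strategy Partial is strictly dominated by Arm: -3 > -4 and -7 > -10. Eliminate Partial.
For Country B to be willing to mix, Country B must be indifferent between Disarm and Arm, which pins down Country A's mix.
  Country B's payoff from Disarm: p·(-4) + (1−p)·7 = -11p + 7
  Country B's payoff from Arm: p·2 + (1−p)·(-5) = 7p - 5
  -11p + 7 = 7p - 5  ⇒  -18p = -12  ⇒  p = 2/3.

p = 2/3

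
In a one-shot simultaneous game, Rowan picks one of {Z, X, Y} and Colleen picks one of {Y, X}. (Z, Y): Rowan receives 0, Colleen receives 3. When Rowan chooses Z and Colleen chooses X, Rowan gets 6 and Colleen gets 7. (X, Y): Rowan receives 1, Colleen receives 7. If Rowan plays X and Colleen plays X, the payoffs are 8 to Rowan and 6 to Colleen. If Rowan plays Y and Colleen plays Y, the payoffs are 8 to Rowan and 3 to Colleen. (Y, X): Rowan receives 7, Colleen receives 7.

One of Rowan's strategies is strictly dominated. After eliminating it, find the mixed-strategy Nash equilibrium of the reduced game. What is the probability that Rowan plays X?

p = 4/5

Rowan's strategy Z is strictly dominated by X: 1 > 0 and 8 > 6. Eliminate Z.
In a mixed equilibrium Colleen is indifferent between Y and X; this condition fixes p.
  Colleen's expected payoff from Y: p·7 + (1−p)·3 = 4p + 3
  Colleen's expected payoff from X: p·6 + (1−p)·7 = -p + 7
  4p + 3 = -p + 7  ⇒  5p = 4  ⇒  p = 4/5.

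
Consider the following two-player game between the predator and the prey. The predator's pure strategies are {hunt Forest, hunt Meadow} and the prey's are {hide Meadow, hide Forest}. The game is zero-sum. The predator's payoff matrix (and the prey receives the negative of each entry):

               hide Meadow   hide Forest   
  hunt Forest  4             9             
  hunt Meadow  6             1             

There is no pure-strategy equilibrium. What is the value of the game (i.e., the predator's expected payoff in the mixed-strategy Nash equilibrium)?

The predator's indifference between hunt Forest and hunt Meadow determines the prey's mixing probability q:
  the predator's expected payoff from hunt Forest: q·4 + (1−q)·9 = -5q + 9
  the predator's expected payoff from hunt Meadow: q·6 + (1−q)·1 = 5q + 1
  -5q + 9 = 5q + 1  ⇒  -10q = -8  ⇒  q = 4/5.
The value is the predator's expected payoff against this mix (using hunt Forest): (4/5)·4 + (1/5)·9 = 5.

v = 5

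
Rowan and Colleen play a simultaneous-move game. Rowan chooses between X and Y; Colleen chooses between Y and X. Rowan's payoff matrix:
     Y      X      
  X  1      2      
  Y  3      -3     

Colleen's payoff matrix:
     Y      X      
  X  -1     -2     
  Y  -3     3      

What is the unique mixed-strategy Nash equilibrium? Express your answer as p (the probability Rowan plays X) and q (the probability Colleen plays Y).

Colleen's indifference between Y and X determines Rowan's mixing probability p:
  Colleen's expected payoff from Y: p·(-1) + (1−p)·(-3) = 2p - 3
  Colleen's expected payoff from X: p·(-2) + (1−p)·3 = -5p + 3
  2p - 3 = -5p + 3  ⇒  7p = 6  ⇒  p = 6/7.
Colleen's mix must leave Rowan indifferent between X and Y.
  Rowan's payoff to X: q·1 + (1−q)·2 = -q + 2
  Rowan's payoff to Y: q·3 + (1−q)·(-3) = 6q - 3
  -q + 2 = 6q - 3  ⇒  -7q = -5  ⇒  q = 5/7.

p = 6/7, q = 5/7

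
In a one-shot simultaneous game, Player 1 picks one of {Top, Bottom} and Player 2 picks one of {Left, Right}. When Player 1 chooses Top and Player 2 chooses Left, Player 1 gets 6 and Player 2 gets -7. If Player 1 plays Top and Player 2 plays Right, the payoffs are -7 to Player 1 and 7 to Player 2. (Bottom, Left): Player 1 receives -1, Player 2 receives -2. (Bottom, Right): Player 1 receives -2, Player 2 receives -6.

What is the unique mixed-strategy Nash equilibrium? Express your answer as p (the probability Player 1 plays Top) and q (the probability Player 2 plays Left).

Set Player 2's expected payoff from Left equal to that from Right:
  Player 2's payoff from Left: p·(-7) + (1−p)·(-2) = -5p - 2
  Player 2's payoff from Right: p·7 + (1−p)·(-6) = 13p - 6
  -5p - 2 = 13p - 6  ⇒  -18p = -4  ⇒  p = 2/9.
Player 2's mix must leave Player 1 indifferent between Top and Bottom.
  Player 1's expected payoff from Top: q·6 + (1−q)·(-7) = 13q - 7
  Player 1's expected payoff from Bottom: q·(-1) + (1−q)·(-2) = q - 2
  13q - 7 = q - 2  ⇒  12q = 5  ⇒  q = 5/12.

p = 2/9, q = 5/12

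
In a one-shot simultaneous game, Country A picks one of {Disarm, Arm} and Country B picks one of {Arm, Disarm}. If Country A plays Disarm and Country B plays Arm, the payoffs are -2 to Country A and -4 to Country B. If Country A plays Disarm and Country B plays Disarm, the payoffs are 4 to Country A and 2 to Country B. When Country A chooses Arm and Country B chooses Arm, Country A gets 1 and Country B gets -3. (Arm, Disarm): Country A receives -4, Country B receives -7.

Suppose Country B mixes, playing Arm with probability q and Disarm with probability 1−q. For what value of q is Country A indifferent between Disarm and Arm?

For Country A to be willing to mix, Country A must be indifferent between Disarm and Arm, which pins down Country B's mix.
  Country A's payoff from Disarm: q·(-2) + (1−q)·4 = -6q + 4
  Country A's payoff from Arm: q·1 + (1−q)·(-4) = 5q - 4
  -6q + 4 = 5q - 4  ⇒  -11q = -8  ⇒  q = 8/11.

q = 8/11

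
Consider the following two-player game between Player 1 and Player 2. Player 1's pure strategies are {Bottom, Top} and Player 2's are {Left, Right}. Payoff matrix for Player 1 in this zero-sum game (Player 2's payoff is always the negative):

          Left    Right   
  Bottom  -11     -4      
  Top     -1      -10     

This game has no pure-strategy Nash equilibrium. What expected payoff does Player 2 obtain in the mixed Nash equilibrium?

For Player 2 to be willing to mix, Player 2 must be indifferent between Left and Right, which pins down Player 1's mix.
  Player 2's payoff to Left: p·11 + (1−p)·1 = 10p + 1
  Player 2's payoff to Right: p·4 + (1−p)·10 = -6p + 10
  10p + 1 = -6p + 10  ⇒  16p = 9  ⇒  p = 9/16.
At equilibrium Player 2 is indifferent across columns, so Player 2's payoff equals the payoff from Left: (9/16)·11 + (7/16)·1 = 53/8.

53/8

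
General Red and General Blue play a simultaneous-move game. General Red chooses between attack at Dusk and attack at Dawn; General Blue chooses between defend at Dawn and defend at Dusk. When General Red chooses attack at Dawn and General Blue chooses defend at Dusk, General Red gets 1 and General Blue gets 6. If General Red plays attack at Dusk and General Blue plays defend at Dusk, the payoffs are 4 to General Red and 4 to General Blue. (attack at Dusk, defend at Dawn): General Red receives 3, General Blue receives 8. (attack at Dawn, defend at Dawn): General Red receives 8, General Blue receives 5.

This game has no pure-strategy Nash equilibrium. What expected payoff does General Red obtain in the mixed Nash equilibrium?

General Blue's mix must leave General Red indifferent between attack at Dusk and attack at Dawn.
  General Red's expected payoff from attack at Dusk: q·3 + (1−q)·4 = -q + 4
  General Red's expected payoff from attack at Dawn: q·8 + (1−q)·1 = 7q + 1
  -q + 4 = 7q + 1  ⇒  -8q = -3  ⇒  q = 3/8.
At equilibrium General Red is indifferent across rows, so General Red's payoff equals the payoff from attack at Dusk: (3/8)·3 + (5/8)·4 = 29/8.

29/8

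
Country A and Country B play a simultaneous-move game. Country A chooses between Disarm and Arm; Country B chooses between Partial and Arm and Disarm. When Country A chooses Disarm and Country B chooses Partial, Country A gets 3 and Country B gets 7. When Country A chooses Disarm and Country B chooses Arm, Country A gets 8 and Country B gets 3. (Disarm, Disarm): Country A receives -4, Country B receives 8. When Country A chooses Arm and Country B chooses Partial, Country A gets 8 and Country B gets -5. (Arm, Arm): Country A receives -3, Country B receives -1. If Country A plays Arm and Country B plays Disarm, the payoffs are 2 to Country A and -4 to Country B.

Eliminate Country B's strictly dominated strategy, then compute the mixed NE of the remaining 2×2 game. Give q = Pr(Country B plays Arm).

Country B's strategy Partial is strictly dominated by Disarm: 8 > 7 and -4 > -5. Eliminate Partial.
Country A's indifference between Disarm and Arm determines Country B's mixing probability q:
  Country A's payoff to Disarm: q·8 + (1−q)·(-4) = 12q - 4
  Country A's payoff to Arm: q·(-3) + (1−q)·2 = -5q + 2
  12q - 4 = -5q + 2  ⇒  17q = 6  ⇒  q = 6/17.

q = 6/17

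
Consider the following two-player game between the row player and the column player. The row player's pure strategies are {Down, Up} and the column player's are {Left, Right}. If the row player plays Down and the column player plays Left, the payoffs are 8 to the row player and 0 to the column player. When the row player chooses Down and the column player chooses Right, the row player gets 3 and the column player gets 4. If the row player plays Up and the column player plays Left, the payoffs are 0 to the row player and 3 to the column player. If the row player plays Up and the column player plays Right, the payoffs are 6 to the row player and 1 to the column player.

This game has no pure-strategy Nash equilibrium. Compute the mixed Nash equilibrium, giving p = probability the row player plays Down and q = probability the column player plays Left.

Set the column player's expected payoff from Left equal to that from Right:
  the column player's expected payoff from Left: p·0 + (1−p)·3 = -3p + 3
  the column player's expected payoff from Right: p·4 + (1−p)·1 = 3p + 1
  -3p + 3 = 3p + 1  ⇒  -6p = -2  ⇒  p = 1/3.
For the row player to be willing to mix, the row player must be indifferent between Down and Up, which pins down the column player's mix.
  the row player's payoff to Down: q·8 + (1−q)·3 = 5q + 3
  the row player's payoff to Up: q·0 + (1−q)·6 = -6q + 6
  5q + 3 = -6q + 6  ⇒  11q = 3  ⇒  q = 3/11.

p = 1/3, q = 3/11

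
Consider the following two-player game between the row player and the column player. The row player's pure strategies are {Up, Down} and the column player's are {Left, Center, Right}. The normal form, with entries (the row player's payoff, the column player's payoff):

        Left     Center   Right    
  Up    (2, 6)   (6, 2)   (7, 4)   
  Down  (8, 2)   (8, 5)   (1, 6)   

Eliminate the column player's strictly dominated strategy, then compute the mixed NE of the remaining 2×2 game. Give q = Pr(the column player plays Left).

q = 1/2

The column player's strategy Center is strictly dominated by Right: 4 > 2 and 6 > 5. Eliminate Center.
In a mixed equilibrium the row player is indifferent between Up and Down; this condition fixes q.
  the row player's expected payoff from Up: q·2 + (1−q)·7 = -5q + 7
  the row player's expected payoff from Down: q·8 + (1−q)·1 = 7q + 1
  -5q + 7 = 7q + 1  ⇒  -12q = -6  ⇒  q = 1/2.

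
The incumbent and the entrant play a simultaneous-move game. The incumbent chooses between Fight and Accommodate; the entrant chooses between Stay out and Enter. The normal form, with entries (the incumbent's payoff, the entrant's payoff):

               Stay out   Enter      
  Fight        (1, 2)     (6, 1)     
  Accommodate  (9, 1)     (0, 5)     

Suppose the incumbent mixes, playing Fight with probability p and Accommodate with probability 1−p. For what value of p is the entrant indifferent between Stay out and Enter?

p = 4/5

Set the entrant's expected payoff from Stay out equal to that from Enter:
  the entrant's expected payoff from Stay out: p·2 + (1−p)·1 = p + 1
  the entrant's expected payoff from Enter: p·1 + (1−p)·5 = -4p + 5
  p + 1 = -4p + 5  ⇒  5p = 4  ⇒  p = 4/5.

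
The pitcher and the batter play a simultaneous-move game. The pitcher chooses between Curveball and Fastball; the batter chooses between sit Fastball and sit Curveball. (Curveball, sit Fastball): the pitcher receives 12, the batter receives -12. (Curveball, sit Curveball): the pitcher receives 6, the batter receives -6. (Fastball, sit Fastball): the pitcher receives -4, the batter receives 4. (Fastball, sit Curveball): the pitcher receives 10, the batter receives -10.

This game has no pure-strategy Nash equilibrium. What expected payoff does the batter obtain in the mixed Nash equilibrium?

In a mixed equilibrium the batter is indifferent between sit Fastball and sit Curveball; this condition fixes p.
  the batter's payoff to sit Fastball: p·(-12) + (1−p)·4 = -16p + 4
  the batter's payoff to sit Curveball: p·(-6) + (1−p)·(-10) = 4p - 10
  -16p + 4 = 4p - 10  ⇒  -20p = -14  ⇒  p = 7/10.
At equilibrium the batter is indifferent across columns, so the batter's payoff equals the payoff from sit Fastball: (7/10)·(-12) + (3/10)·4 = -36/5.

-36/5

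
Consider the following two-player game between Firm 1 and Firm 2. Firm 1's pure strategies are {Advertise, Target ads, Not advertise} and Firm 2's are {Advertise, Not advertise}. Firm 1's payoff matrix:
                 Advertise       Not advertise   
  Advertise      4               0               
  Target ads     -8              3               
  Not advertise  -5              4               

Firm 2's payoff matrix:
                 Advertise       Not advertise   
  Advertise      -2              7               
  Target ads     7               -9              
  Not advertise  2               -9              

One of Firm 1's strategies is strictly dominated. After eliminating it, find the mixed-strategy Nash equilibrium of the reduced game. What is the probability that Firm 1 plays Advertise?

Firm 1's strategy Target ads is strictly dominated by Not advertise: -5 > -8 and 4 > 3. Eliminate Target ads.
For Firm 2 to be willing to mix, Firm 2 must be indifferent between Advertise and Not advertise, which pins down Firm 1's mix.
  Firm 2's payoff from Advertise: p·(-2) + (1−p)·2 = -4p + 2
  Firm 2's payoff from Not advertise: p·7 + (1−p)·(-9) = 16p - 9
  -4p + 2 = 16p - 9  ⇒  -20p = -11  ⇒  p = 11/20.

p = 11/20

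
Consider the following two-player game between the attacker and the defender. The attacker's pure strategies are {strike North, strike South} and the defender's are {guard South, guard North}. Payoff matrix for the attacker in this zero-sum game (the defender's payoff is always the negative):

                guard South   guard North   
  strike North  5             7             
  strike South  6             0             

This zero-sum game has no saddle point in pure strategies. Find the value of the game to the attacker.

v = 21/4

The defender's mix must leave the attacker indifferent between strike North and strike South.
  the attacker's payoff from strike North: q·5 + (1−q)·7 = -2q + 7
  the attacker's payoff from strike South: q·6 + (1−q)·0 = 6q
  -2q + 7 = 6q  ⇒  -8q = -7  ⇒  q = 7/8.
The value is the attacker's expected payoff against this mix (using strike North): (7/8)·5 + (1/8)·7 = 21/4.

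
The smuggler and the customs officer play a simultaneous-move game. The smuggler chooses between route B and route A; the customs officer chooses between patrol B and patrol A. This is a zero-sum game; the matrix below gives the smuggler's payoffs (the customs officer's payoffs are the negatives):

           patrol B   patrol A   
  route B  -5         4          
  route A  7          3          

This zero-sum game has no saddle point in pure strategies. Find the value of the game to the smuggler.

For the smuggler to be willing to mix, the smuggler must be indifferent between route B and route A, which pins down the customs officer's mix.
  the smuggler's expected payoff from route B: q·(-5) + (1−q)·4 = -9q + 4
  the smuggler's expected payoff from route A: q·7 + (1−q)·3 = 4q + 3
  -9q + 4 = 4q + 3  ⇒  -13q = -1  ⇒  q = 1/13.
The value is the smuggler's expected payoff against this mix (using route B): (1/13)·(-5) + (12/13)·4 = 43/13.

v = 43/13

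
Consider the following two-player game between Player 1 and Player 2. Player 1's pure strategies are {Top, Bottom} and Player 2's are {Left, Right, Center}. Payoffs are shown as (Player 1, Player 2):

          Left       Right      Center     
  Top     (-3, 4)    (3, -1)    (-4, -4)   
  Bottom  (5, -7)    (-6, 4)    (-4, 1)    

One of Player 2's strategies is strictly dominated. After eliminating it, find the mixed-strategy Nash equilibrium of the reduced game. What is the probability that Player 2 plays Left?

q = 9/17

Player 2's strategy Center is strictly dominated by Right: -1 > -4 and 4 > 1. Eliminate Center.
Set Player 1's expected payoff from Top equal to that from Bottom:
  Player 1's expected payoff from Top: q·(-3) + (1−q)·3 = -6q + 3
  Player 1's expected payoff from Bottom: q·5 + (1−q)·(-6) = 11q - 6
  -6q + 3 = 11q - 6  ⇒  -17q = -9  ⇒  q = 9/17.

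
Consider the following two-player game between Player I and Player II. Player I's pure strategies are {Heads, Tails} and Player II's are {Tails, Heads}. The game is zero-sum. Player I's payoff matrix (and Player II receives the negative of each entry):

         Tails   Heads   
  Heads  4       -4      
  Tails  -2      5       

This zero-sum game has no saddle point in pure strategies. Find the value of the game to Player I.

v = 4/5

In a mixed equilibrium Player I is indifferent between Heads and Tails; this condition fixes q.
  Player I's payoff from Heads: q·4 + (1−q)·(-4) = 8q - 4
  Player I's payoff from Tails: q·(-2) + (1−q)·5 = -7q + 5
  8q - 4 = -7q + 5  ⇒  15q = 9  ⇒  q = 3/5.
The value is Player I's expected payoff against this mix (using Heads): (3/5)·4 + (2/5)·(-4) = 4/5.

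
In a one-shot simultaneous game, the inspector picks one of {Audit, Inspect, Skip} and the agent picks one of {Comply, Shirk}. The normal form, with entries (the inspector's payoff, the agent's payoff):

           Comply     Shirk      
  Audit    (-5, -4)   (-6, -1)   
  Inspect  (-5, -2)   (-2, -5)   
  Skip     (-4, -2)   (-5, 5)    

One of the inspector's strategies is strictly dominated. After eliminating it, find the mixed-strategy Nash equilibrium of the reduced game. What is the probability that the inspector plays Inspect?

p = 7/10

The inspector's strategy Audit is strictly dominated by Skip: -4 > -5 and -5 > -6. Eliminate Audit.
The inspector's mix must leave the agent indifferent between Comply and Shirk.
  the agent's payoff from Comply: p·(-2) + (1−p)·(-2) = -2
  the agent's payoff from Shirk: p·(-5) + (1−p)·5 = -10p + 5
  -2 = -10p + 5  ⇒  10p = 7  ⇒  p = 7/10.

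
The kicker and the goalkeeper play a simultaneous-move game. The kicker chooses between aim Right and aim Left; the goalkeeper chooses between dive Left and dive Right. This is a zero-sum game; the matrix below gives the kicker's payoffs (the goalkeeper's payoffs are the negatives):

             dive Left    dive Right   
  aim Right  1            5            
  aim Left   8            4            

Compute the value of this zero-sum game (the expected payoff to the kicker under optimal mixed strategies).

v = 9/2

Set the kicker's expected payoff from aim Right equal to that from aim Left:
  the kicker's payoff from aim Right: q·1 + (1−q)·5 = -4q + 5
  the kicker's payoff from aim Left: q·8 + (1−q)·4 = 4q + 4
  -4q + 5 = 4q + 4  ⇒  -8q = -1  ⇒  q = 1/8.
The value is the kicker's expected payoff against this mix (using aim Right): (1/8)·1 + (7/8)·5 = 9/2.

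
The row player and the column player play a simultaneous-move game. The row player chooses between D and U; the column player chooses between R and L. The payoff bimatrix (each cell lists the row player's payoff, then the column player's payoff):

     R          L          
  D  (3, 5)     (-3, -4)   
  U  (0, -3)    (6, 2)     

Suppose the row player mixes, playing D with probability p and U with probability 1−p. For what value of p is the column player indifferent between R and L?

p = 5/14

Set the column player's expected payoff from R equal to that from L:
  the column player's payoff from R: p·5 + (1−p)·(-3) = 8p - 3
  the column player's payoff from L: p·(-4) + (1−p)·2 = -6p + 2
  8p - 3 = -6p + 2  ⇒  14p = 5  ⇒  p = 5/14.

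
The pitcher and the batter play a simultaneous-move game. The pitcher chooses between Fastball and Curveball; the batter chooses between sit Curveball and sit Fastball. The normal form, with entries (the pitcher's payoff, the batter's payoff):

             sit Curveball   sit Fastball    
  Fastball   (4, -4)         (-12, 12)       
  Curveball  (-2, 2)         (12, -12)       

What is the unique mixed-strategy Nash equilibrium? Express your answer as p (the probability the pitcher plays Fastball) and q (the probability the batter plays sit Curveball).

In a mixed equilibrium the batter is indifferent between sit Curveball and sit Fastball; this condition fixes p.
  the batter's payoff to sit Curveball: p·(-4) + (1−p)·2 = -6p + 2
  the batter's payoff to sit Fastball: p·12 + (1−p)·(-12) = 24p - 12
  -6p + 2 = 24p - 12  ⇒  -30p = -14  ⇒  p = 7/15.
In a mixed equilibrium the pitcher is indifferent between Fastball and Curveball; this condition fixes q.
  the pitcher's payoff to Fastball: q·4 + (1−q)·(-12) = 16q - 12
  the pitcher's payoff to Curveball: q·(-2) + (1−q)·12 = -14q + 12
  16q - 12 = -14q + 12  ⇒  30q = 24  ⇒  q = 4/5.

p = 7/15, q = 4/5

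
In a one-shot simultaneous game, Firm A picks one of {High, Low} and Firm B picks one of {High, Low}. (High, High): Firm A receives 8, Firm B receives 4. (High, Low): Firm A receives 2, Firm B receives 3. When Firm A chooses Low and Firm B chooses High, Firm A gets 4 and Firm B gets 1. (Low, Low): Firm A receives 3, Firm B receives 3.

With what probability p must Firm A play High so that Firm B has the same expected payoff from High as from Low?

Set Firm B's expected payoff from High equal to that from Low:
  Firm B's payoff from High: p·4 + (1−p)·1 = 3p + 1
  Firm B's payoff from Low: p·3 + (1−p)·3 = 3
  3p + 1 = 3  ⇒  3p = 2  ⇒  p = 2/3.

p = 2/3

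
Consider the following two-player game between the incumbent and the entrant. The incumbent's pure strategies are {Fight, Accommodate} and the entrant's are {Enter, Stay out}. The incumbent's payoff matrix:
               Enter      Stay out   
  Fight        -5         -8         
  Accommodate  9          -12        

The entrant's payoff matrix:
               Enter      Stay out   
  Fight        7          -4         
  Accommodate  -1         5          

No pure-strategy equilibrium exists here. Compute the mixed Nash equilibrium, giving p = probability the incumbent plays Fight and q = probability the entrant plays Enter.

p = 6/17, q = 2/9

For the entrant to be willing to mix, the entrant must be indifferent between Enter and Stay out, which pins down the incumbent's mix.
  the entrant's payoff from Enter: p·7 + (1−p)·(-1) = 8p - 1
  the entrant's payoff from Stay out: p·(-4) + (1−p)·5 = -9p + 5
  8p - 1 = -9p + 5  ⇒  17p = 6  ⇒  p = 6/17.
In a mixed equilibrium the incumbent is indifferent between Fight and Accommodate; this condition fixes q.
  the incumbent's expected payoff from Fight: q·(-5) + (1−q)·(-8) = 3q - 8
  the incumbent's expected payoff from Accommodate: q·9 + (1−q)·(-12) = 21q - 12
  3q - 8 = 21q - 12  ⇒  -18q = -4  ⇒  q = 2/9.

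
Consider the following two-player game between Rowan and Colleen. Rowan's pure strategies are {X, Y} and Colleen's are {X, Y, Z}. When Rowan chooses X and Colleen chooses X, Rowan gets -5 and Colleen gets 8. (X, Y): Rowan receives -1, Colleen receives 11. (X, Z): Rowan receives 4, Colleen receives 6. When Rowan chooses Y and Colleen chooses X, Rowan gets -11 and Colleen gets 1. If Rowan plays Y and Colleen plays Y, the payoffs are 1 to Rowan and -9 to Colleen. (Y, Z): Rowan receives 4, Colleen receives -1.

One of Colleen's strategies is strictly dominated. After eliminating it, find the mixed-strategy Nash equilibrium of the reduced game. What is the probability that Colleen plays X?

Colleen's strategy Z is strictly dominated by X: 8 > 6 and 1 > -1. Eliminate Z.
Rowan's indifference between X and Y determines Colleen's mixing probability q:
  Rowan's expected payoff from X: q·(-5) + (1−q)·(-1) = -4q - 1
  Rowan's expected payoff from Y: q·(-11) + (1−q)·1 = -12q + 1
  -4q - 1 = -12q + 1  ⇒  8q = 2  ⇒  q = 1/4.

q = 1/4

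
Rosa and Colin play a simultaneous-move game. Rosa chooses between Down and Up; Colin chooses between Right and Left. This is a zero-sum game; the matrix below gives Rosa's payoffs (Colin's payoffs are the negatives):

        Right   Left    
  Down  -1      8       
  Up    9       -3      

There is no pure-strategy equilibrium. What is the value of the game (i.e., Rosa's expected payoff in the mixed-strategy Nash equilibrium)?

Colin's mix must leave Rosa indifferent between Down and Up.
  Rosa's payoff from Down: q·(-1) + (1−q)·8 = -9q + 8
  Rosa's payoff from Up: q·9 + (1−q)·(-3) = 12q - 3
  -9q + 8 = 12q - 3  ⇒  -21q = -11  ⇒  q = 11/21.
The value is Rosa's expected payoff against this mix (using Down): (11/21)·(-1) + (10/21)·8 = 23/7.

v = 23/7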